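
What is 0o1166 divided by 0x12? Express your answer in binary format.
Convert 0o1166 (octal) → 1×512 + 1×64 + 6×8 + 6 = 630 (decimal)
Convert 0x12 (hexadecimal) → 1×16 + 2 = 18 (decimal)
Compute 630 ÷ 18 = 35
Convert 35 (decimal) → 35 = 32 + 2 + 1 → 0b100011 (binary)
0b100011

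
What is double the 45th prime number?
The 45th prime number = 197
Compute 197 × 2 = 394
394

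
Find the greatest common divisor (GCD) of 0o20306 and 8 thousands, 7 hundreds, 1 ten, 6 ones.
Convert 0o20306 (octal) → 2×4096 + 3×64 + 6 = 8390 (decimal)
Convert 8 thousands, 7 hundreds, 1 ten, 6 ones (place-value notation) → 8×1000 + 7×100 + 1×10 + 6 = 8716 (decimal)
Compute gcd(8390, 8716) = 2
2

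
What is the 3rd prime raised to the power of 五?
Convert the 3rd prime (prime index) → 5 (decimal)
Convert 五 (Chinese numeral) → 5 (decimal)
Compute 5 ^ 5 = 3125
3125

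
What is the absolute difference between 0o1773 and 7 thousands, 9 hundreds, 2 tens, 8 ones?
Convert 0o1773 (octal) → 1×512 + 7×64 + 7×8 + 3 = 1019 (decimal)
Convert 7 thousands, 9 hundreds, 2 tens, 8 ones (place-value notation) → 7×1000 + 9×100 + 2×10 + 8 = 7928 (decimal)
Compute |1019 - 7928| = 6909
6909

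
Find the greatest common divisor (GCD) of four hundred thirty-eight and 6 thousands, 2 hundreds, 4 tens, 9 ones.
Convert four hundred thirty-eight (English words) → 4×100 + 38 = 438 (decimal)
Convert 6 thousands, 2 hundreds, 4 tens, 9 ones (place-value notation) → 6×1000 + 2×100 + 4×10 + 9 = 6249 (decimal)
Compute gcd(438, 6249) = 3
3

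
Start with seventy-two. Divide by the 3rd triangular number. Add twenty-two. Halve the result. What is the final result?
Convert seventy-two (English words) → 72 (decimal)
Start: 72
Convert the 3rd triangular number (triangular index) → 3×4/2 = 6 (decimal)
72 ÷ 6 = 12
Convert twenty-two (English words) → 22 (decimal)
12 + 22 = 34
34 ÷ 2 = 17
17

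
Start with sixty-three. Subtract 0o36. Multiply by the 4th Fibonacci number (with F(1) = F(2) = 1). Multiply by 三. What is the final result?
Convert sixty-three (English words) → 63 (decimal)
Start: 63
Convert 0o36 (octal) → 3×8 + 6 = 30 (decimal)
63 - 30 = 33
Convert the 4th Fibonacci number (with F(1) = F(2) = 1) (Fibonacci index) → 1, 1, 2, 3 → 3 (decimal)
33 × 3 = 99
Convert 三 (Chinese numeral) → 3 (decimal)
99 × 3 = 297
297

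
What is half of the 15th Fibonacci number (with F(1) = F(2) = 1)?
The 15th Fibonacci number (with F(1) = F(2) = 1): 1, 1, 2, 3, 5, 8, 13, 21, 34, 55, 89, 144, 233, 377, 610 → 610
Compute 610 ÷ 2 = 305
305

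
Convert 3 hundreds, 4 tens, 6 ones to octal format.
Convert 3 hundreds, 4 tens, 6 ones (place-value notation) → 3×100 + 4×10 + 6 = 346 (decimal)
Convert 346 (decimal) → 346 = 5×64 + 3×8 + 2 → 0o532 (octal)
0o532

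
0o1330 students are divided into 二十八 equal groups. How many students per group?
Convert 0o1330 (octal) → 1×512 + 3×64 + 3×8 = 728 (decimal)
Convert 二十八 (Chinese numeral) → 2×10 + 8 = 28 (decimal)
Compute 728 ÷ 28 = 26
26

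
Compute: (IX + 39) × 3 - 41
Convert IX (Roman numeral) → 9 (decimal)
Expression in decimal: (9 + 39) × 3 - 41
Parentheses first: 9 + 39 = 48
Multiply: 48 × 3 = 144
Subtract: 144 - 41 = 103
103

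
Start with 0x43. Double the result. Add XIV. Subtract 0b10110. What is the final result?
Convert 0x43 (hexadecimal) → 4×16 + 3 = 67 (decimal)
Start: 67
67 × 2 = 134
Convert XIV (Roman numeral) → 10 + 4 = 14 (decimal)
134 + 14 = 148
Convert 0b10110 (binary) → 16 + 4 + 2 = 22 (decimal)
148 - 22 = 126
126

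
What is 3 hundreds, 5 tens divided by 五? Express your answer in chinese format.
Convert 3 hundreds, 5 tens (place-value notation) → 3×100 + 5×10 = 350 (decimal)
Convert 五 (Chinese numeral) → 5 (decimal)
Compute 350 ÷ 5 = 70
Convert 70 (decimal) → 70 = 7×10 → 七十 (Chinese numeral)
七十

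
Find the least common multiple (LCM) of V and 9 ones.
Convert V (Roman numeral) → 5 (decimal)
Convert 9 ones (place-value notation) → 9 (decimal)
Compute lcm(5, 9) = 45
45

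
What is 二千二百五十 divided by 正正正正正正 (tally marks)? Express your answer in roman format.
Convert 二千二百五十 (Chinese numeral) → 2×1000 + 2×100 + 5×10 = 2250 (decimal)
Convert 正正正正正正 (tally marks) → 5 + 5 + 5 + 5 + 5 + 5 = 30 (decimal)
Compute 2250 ÷ 30 = 75
Convert 75 (decimal) → 75 = 50 + 10 + 10 + 5 → LXXV (Roman numeral)
LXXV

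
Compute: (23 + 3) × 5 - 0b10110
Convert 0b10110 (binary) → 16 + 4 + 2 = 22 (decimal)
Expression in decimal: (23 + 3) × 5 - 22
Parentheses first: 23 + 3 = 26
Multiply: 26 × 5 = 130
Subtract: 130 - 22 = 108
108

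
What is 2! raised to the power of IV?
Convert 2! (factorial) → 2 (decimal)
Convert IV (Roman numeral) → 4 (decimal)
Compute 2 ^ 4 = 16
16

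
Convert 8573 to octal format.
Convert 8573 (decimal) → 8573 = 2×4096 + 5×64 + 7×8 + 5 → 0o20575 (octal)
0o20575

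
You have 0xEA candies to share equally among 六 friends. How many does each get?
Convert 0xEA (hexadecimal) → 14×16 + 10 = 234 (decimal)
Convert 六 (Chinese numeral) → 6 (decimal)
Compute 234 ÷ 6 = 39
39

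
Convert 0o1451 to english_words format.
Convert 0o1451 (octal) → 1×512 + 4×64 + 5×8 + 1 = 809 (decimal)
Convert 809 (decimal) → 809 = 8×100 + 9 → eight hundred nine (English words)
eight hundred nine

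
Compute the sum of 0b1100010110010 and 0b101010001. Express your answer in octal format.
Convert 0b1100010110010 (binary) → 4096 + 2048 + 128 + 32 + 16 + 2 = 6322 (decimal)
Convert 0b101010001 (binary) → 256 + 64 + 16 + 1 = 337 (decimal)
Compute 6322 + 337 = 6659
Convert 6659 (decimal) → 6659 = 1×4096 + 5×512 + 3 → 0o15003 (octal)
0o15003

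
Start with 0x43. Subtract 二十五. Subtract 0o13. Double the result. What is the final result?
Convert 0x43 (hexadecimal) → 4×16 + 3 = 67 (decimal)
Start: 67
Convert 二十五 (Chinese numeral) → 2×10 + 5 = 25 (decimal)
67 - 25 = 42
Convert 0o13 (octal) → 1×8 + 3 = 11 (decimal)
42 - 11 = 31
31 × 2 = 62
62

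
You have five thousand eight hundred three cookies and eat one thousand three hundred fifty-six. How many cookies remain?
Convert five thousand eight hundred three (English words) → 5×1000 + 8×100 + 3 = 5803 (decimal)
Convert one thousand three hundred fifty-six (English words) → 1×1000 + 3×100 + 56 = 1356 (decimal)
Compute 5803 - 1356 = 4447
4447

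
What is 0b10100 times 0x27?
Convert 0b10100 (binary) → 16 + 4 = 20 (decimal)
Convert 0x27 (hexadecimal) → 2×16 + 7 = 39 (decimal)
Compute 20 × 39 = 780
780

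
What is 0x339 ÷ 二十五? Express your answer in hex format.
Convert 0x339 (hexadecimal) → 3×256 + 3×16 + 9 = 825 (decimal)
Convert 二十五 (Chinese numeral) → 2×10 + 5 = 25 (decimal)
Compute 825 ÷ 25 = 33
Convert 33 (decimal) → 33 = 2×16 + 1 → 0x21 (hexadecimal)
0x21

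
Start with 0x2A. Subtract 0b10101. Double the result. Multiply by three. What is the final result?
Convert 0x2A (hexadecimal) → 2×16 + 10 = 42 (decimal)
Start: 42
Convert 0b10101 (binary) → 16 + 4 + 1 = 21 (decimal)
42 - 21 = 21
21 × 2 = 42
Convert three (English words) → 3 (decimal)
42 × 3 = 126
126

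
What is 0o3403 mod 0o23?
Convert 0o3403 (octal) → 3×512 + 4×64 + 3 = 1795 (decimal)
Convert 0o23 (octal) → 2×8 + 3 = 19 (decimal)
Compute 1795 mod 19 = 9
9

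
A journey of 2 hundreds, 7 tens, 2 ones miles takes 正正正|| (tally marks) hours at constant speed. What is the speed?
Convert 2 hundreds, 7 tens, 2 ones (place-value notation) → 2×100 + 7×10 + 2 = 272 (decimal)
Convert 正正正|| (tally marks) → 5 + 5 + 5 + 2 = 17 (decimal)
Compute 272 ÷ 17 = 16
16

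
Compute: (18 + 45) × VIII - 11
Convert VIII (Roman numeral) → 5 + 1 + 1 + 1 = 8 (decimal)
Expression in decimal: (18 + 45) × 8 - 11
Parentheses first: 18 + 45 = 63
Multiply: 63 × 8 = 504
Subtract: 504 - 11 = 493
493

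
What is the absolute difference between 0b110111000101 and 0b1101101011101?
Convert 0b110111000101 (binary) → 2048 + 1024 + 256 + 128 + 64 + 4 + 1 = 3525 (decimal)
Convert 0b1101101011101 (binary) → 4096 + 2048 + 512 + 256 + 64 + 16 + 8 + 4 + 1 = 7005 (decimal)
Compute |3525 - 7005| = 3480
3480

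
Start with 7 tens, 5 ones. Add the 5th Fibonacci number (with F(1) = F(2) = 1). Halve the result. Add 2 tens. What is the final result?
Convert 7 tens, 5 ones (place-value notation) → 7×10 + 5 = 75 (decimal)
Start: 75
Convert the 5th Fibonacci number (with F(1) = F(2) = 1) (Fibonacci index) → 1, 1, 2, 3, 5 → 5 (decimal)
75 + 5 = 80
80 ÷ 2 = 40
Convert 2 tens (place-value notation) → 2×10 = 20 (decimal)
40 + 20 = 60
60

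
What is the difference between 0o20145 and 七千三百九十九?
Convert 0o20145 (octal) → 2×4096 + 1×64 + 4×8 + 5 = 8293 (decimal)
Convert 七千三百九十九 (Chinese numeral) → 7×1000 + 3×100 + 9×10 + 9 = 7399 (decimal)
Difference: |8293 - 7399| = 894
894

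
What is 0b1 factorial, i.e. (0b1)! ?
Convert 0b1 (binary) → 1 (decimal)
Compute 1! = 1
1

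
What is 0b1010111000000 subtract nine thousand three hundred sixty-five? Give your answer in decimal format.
Convert 0b1010111000000 (binary) → 4096 + 1024 + 256 + 128 + 64 = 5568 (decimal)
Convert nine thousand three hundred sixty-five (English words) → 9×1000 + 3×100 + 65 = 9365 (decimal)
Compute 5568 - 9365 = -3797
-3797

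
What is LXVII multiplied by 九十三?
Convert LXVII (Roman numeral) → 50 + 10 + 5 + 1 + 1 = 67 (decimal)
Convert 九十三 (Chinese numeral) → 9×10 + 3 = 93 (decimal)
Compute 67 × 93 = 6231
6231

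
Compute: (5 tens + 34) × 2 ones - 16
Convert 5 tens (place-value notation) → 5×10 = 50 (decimal)
Convert 2 ones (place-value notation) → 2 (decimal)
Expression in decimal: (50 + 34) × 2 - 16
Parentheses first: 50 + 34 = 84
Multiply: 84 × 2 = 168
Subtract: 168 - 16 = 152
152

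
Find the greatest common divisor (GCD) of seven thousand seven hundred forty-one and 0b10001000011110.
Convert seven thousand seven hundred forty-one (English words) → 7×1000 + 7×100 + 41 = 7741 (decimal)
Convert 0b10001000011110 (binary) → 8192 + 512 + 16 + 8 + 4 + 2 = 8734 (decimal)
Compute gcd(7741, 8734) = 1
1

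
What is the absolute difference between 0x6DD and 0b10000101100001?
Convert 0x6DD (hexadecimal) → 6×256 + 13×16 + 13 = 1757 (decimal)
Convert 0b10000101100001 (binary) → 8192 + 256 + 64 + 32 + 1 = 8545 (decimal)
Compute |1757 - 8545| = 6788
6788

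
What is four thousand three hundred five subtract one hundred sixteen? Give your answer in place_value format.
Convert four thousand three hundred five (English words) → 4×1000 + 3×100 + 5 = 4305 (decimal)
Convert one hundred sixteen (English words) → 1×100 + 16 = 116 (decimal)
Compute 4305 - 116 = 4189
Convert 4189 (decimal) → 4189 = 4×1000 + 1×100 + 8×10 + 9 → 4 thousands, 1 hundred, 8 tens, 9 ones (place-value notation)
4 thousands, 1 hundred, 8 tens, 9 ones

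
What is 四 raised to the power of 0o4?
Convert 四 (Chinese numeral) → 4 (decimal)
Convert 0o4 (octal) → 4 (decimal)
Compute 4 ^ 4 = 256
256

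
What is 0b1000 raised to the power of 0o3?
Convert 0b1000 (binary) → 8 (decimal)
Convert 0o3 (octal) → 3 (decimal)
Compute 8 ^ 3 = 512
512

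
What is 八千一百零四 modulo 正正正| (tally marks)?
Convert 八千一百零四 (Chinese numeral) → 8×1000 + 1×100 + 4 = 8104 (decimal)
Convert 正正正| (tally marks) → 5 + 5 + 5 + 1 = 16 (decimal)
Compute 8104 mod 16 = 8
8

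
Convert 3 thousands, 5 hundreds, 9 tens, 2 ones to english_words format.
Convert 3 thousands, 5 hundreds, 9 tens, 2 ones (place-value notation) → 3×1000 + 5×100 + 9×10 + 2 = 3592 (decimal)
Convert 3592 (decimal) → 3592 = 3×1000 + 5×100 + 92 → three thousand five hundred ninety-two (English words)
three thousand five hundred ninety-two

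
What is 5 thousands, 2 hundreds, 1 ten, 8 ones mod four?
Convert 5 thousands, 2 hundreds, 1 ten, 8 ones (place-value notation) → 5×1000 + 2×100 + 1×10 + 8 = 5218 (decimal)
Convert four (English words) → 4 (decimal)
Compute 5218 mod 4 = 2
2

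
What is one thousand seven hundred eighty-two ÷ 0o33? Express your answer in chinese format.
Convert one thousand seven hundred eighty-two (English words) → 1×1000 + 7×100 + 82 = 1782 (decimal)
Convert 0o33 (octal) → 3×8 + 3 = 27 (decimal)
Compute 1782 ÷ 27 = 66
Convert 66 (decimal) → 66 = 6×10 + 6 → 六十六 (Chinese numeral)
六十六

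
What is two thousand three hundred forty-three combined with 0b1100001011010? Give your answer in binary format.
Convert two thousand three hundred forty-three (English words) → 2×1000 + 3×100 + 43 = 2343 (decimal)
Convert 0b1100001011010 (binary) → 4096 + 2048 + 64 + 16 + 8 + 2 = 6234 (decimal)
Compute 2343 + 6234 = 8577
Convert 8577 (decimal) → 8577 = 8192 + 256 + 128 + 1 → 0b10000110000001 (binary)
0b10000110000001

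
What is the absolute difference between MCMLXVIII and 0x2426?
Convert MCMLXVIII (Roman numeral) → 1000 + 900 + 50 + 10 + 5 + 1 + 1 + 1 = 1968 (decimal)
Convert 0x2426 (hexadecimal) → 2×4096 + 4×256 + 2×16 + 6 = 9254 (decimal)
Compute |1968 - 9254| = 7286
7286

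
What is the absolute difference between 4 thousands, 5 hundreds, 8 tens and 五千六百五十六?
Convert 4 thousands, 5 hundreds, 8 tens (place-value notation) → 4×1000 + 5×100 + 8×10 = 4580 (decimal)
Convert 五千六百五十六 (Chinese numeral) → 5×1000 + 6×100 + 5×10 + 6 = 5656 (decimal)
Compute |4580 - 5656| = 1076
1076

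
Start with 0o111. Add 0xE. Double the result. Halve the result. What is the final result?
Convert 0o111 (octal) → 1×64 + 1×8 + 1 = 73 (decimal)
Start: 73
Convert 0xE (hexadecimal) → 14 (decimal)
73 + 14 = 87
87 × 2 = 174
174 ÷ 2 = 87
87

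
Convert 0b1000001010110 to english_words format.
Convert 0b1000001010110 (binary) → 4096 + 64 + 16 + 4 + 2 = 4182 (decimal)
Convert 4182 (decimal) → 4182 = 4×1000 + 1×100 + 82 → four thousand one hundred eighty-two (English words)
four thousand one hundred eighty-two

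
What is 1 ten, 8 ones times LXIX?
Convert 1 ten, 8 ones (place-value notation) → 1×10 + 8 = 18 (decimal)
Convert LXIX (Roman numeral) → 50 + 10 + 9 = 69 (decimal)
Compute 18 × 69 = 1242
1242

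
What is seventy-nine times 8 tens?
Convert seventy-nine (English words) → 79 (decimal)
Convert 8 tens (place-value notation) → 8×10 = 80 (decimal)
Compute 79 × 80 = 6320
6320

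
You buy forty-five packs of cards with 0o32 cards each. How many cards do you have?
Convert 0o32 (octal) → 3×8 + 2 = 26 (decimal)
Convert forty-five (English words) → 45 (decimal)
Compute 26 × 45 = 1170
1170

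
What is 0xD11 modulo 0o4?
Convert 0xD11 (hexadecimal) → 13×256 + 1×16 + 1 = 3345 (decimal)
Convert 0o4 (octal) → 4 (decimal)
Compute 3345 mod 4 = 1
1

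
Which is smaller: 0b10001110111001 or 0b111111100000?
Convert 0b10001110111001 (binary) → 8192 + 512 + 256 + 128 + 32 + 16 + 8 + 1 = 9145 (decimal)
Convert 0b111111100000 (binary) → 2048 + 1024 + 512 + 256 + 128 + 64 + 32 = 4064 (decimal)
Compare 9145 vs 4064: smaller = 4064
4064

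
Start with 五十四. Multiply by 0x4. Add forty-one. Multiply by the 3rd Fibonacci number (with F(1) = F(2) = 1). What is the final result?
Convert 五十四 (Chinese numeral) → 5×10 + 4 = 54 (decimal)
Start: 54
Convert 0x4 (hexadecimal) → 4 (decimal)
54 × 4 = 216
Convert forty-one (English words) → 41 (decimal)
216 + 41 = 257
Convert the 3rd Fibonacci number (with F(1) = F(2) = 1) (Fibonacci index) → 1, 1, 2 → 2 (decimal)
257 × 2 = 514
514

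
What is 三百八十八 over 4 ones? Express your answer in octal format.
Convert 三百八十八 (Chinese numeral) → 3×100 + 8×10 + 8 = 388 (decimal)
Convert 4 ones (place-value notation) → 4 (decimal)
Compute 388 ÷ 4 = 97
Convert 97 (decimal) → 97 = 1×64 + 4×8 + 1 → 0o141 (octal)
0o141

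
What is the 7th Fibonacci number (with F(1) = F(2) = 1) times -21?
Convert the 7th Fibonacci number (with F(1) = F(2) = 1) (Fibonacci index) → 1, 1, 2, 3, 5, 8, 13 → 13 (decimal)
Compute 13 × -21 = -273
-273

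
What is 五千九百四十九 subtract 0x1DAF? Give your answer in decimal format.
Convert 五千九百四十九 (Chinese numeral) → 5×1000 + 9×100 + 4×10 + 9 = 5949 (decimal)
Convert 0x1DAF (hexadecimal) → 1×4096 + 13×256 + 10×16 + 15 = 7599 (decimal)
Compute 5949 - 7599 = -1650
-1650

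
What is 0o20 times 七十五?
Convert 0o20 (octal) → 2×8 = 16 (decimal)
Convert 七十五 (Chinese numeral) → 7×10 + 5 = 75 (decimal)
Compute 16 × 75 = 1200
1200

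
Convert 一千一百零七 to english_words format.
Convert 一千一百零七 (Chinese numeral) → 1×1000 + 1×100 + 7 = 1107 (decimal)
Convert 1107 (decimal) → 1107 = 1×1000 + 1×100 + 7 → one thousand one hundred seven (English words)
one thousand one hundred seven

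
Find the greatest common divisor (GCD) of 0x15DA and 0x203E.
Convert 0x15DA (hexadecimal) → 1×4096 + 5×256 + 13×16 + 10 = 5594 (decimal)
Convert 0x203E (hexadecimal) → 2×4096 + 3×16 + 14 = 8254 (decimal)
Compute gcd(5594, 8254) = 2
2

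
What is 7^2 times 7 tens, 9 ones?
Convert 7^2 (power) → 49 (decimal)
Convert 7 tens, 9 ones (place-value notation) → 7×10 + 9 = 79 (decimal)
Compute 49 × 79 = 3871
3871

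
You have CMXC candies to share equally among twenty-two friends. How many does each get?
Convert CMXC (Roman numeral) → 900 + 90 = 990 (decimal)
Convert twenty-two (English words) → 22 (decimal)
Compute 990 ÷ 22 = 45
45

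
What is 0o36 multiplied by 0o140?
Convert 0o36 (octal) → 3×8 + 6 = 30 (decimal)
Convert 0o140 (octal) → 1×64 + 4×8 = 96 (decimal)
Compute 30 × 96 = 2880
2880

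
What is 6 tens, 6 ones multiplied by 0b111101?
Convert 6 tens, 6 ones (place-value notation) → 6×10 + 6 = 66 (decimal)
Convert 0b111101 (binary) → 32 + 16 + 8 + 4 + 1 = 61 (decimal)
Compute 66 × 61 = 4026
4026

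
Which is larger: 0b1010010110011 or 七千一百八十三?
Convert 0b1010010110011 (binary) → 4096 + 1024 + 128 + 32 + 16 + 2 + 1 = 5299 (decimal)
Convert 七千一百八十三 (Chinese numeral) → 7×1000 + 1×100 + 8×10 + 3 = 7183 (decimal)
Compare 5299 vs 7183: larger = 7183
7183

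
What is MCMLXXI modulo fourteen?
Convert MCMLXXI (Roman numeral) → 1000 + 900 + 50 + 10 + 10 + 1 = 1971 (decimal)
Convert fourteen (English words) → 14 (decimal)
Compute 1971 mod 14 = 11
11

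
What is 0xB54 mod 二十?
Convert 0xB54 (hexadecimal) → 11×256 + 5×16 + 4 = 2900 (decimal)
Convert 二十 (Chinese numeral) → 2×10 = 20 (decimal)
Compute 2900 mod 20 = 0
0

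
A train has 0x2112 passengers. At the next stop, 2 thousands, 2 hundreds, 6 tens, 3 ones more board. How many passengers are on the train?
Convert 0x2112 (hexadecimal) → 2×4096 + 1×256 + 1×16 + 2 = 8466 (decimal)
Convert 2 thousands, 2 hundreds, 6 tens, 3 ones (place-value notation) → 2×1000 + 2×100 + 6×10 + 3 = 2263 (decimal)
Compute 8466 + 2263 = 10729
10729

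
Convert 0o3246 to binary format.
Convert 0o3246 (octal) → 3×512 + 2×64 + 4×8 + 6 = 1702 (decimal)
Convert 1702 (decimal) → 1702 = 1024 + 512 + 128 + 32 + 4 + 2 → 0b11010100110 (binary)
0b11010100110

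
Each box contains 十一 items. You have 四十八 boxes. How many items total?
Convert 十一 (Chinese numeral) → 1×10 + 1 = 11 (decimal)
Convert 四十八 (Chinese numeral) → 4×10 + 8 = 48 (decimal)
Compute 11 × 48 = 528
528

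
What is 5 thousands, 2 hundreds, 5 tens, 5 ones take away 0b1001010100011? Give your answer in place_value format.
Convert 5 thousands, 2 hundreds, 5 tens, 5 ones (place-value notation) → 5×1000 + 2×100 + 5×10 + 5 = 5255 (decimal)
Convert 0b1001010100011 (binary) → 4096 + 512 + 128 + 32 + 2 + 1 = 4771 (decimal)
Compute 5255 - 4771 = 484
Convert 484 (decimal) → 484 = 4×100 + 8×10 + 4 → 4 hundreds, 8 tens, 4 ones (place-value notation)
4 hundreds, 8 tens, 4 ones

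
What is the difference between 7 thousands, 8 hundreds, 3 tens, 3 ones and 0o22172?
Convert 7 thousands, 8 hundreds, 3 tens, 3 ones (place-value notation) → 7×1000 + 8×100 + 3×10 + 3 = 7833 (decimal)
Convert 0o22172 (octal) → 2×4096 + 2×512 + 1×64 + 7×8 + 2 = 9338 (decimal)
Difference: |7833 - 9338| = 1505
1505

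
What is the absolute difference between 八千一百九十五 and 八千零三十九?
Convert 八千一百九十五 (Chinese numeral) → 8×1000 + 1×100 + 9×10 + 5 = 8195 (decimal)
Convert 八千零三十九 (Chinese numeral) → 8×1000 + 3×10 + 9 = 8039 (decimal)
Compute |8195 - 8039| = 156
156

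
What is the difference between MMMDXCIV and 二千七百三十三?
Convert MMMDXCIV (Roman numeral) → 1000 + 1000 + 1000 + 500 + 90 + 4 = 3594 (decimal)
Convert 二千七百三十三 (Chinese numeral) → 2×1000 + 7×100 + 3×10 + 3 = 2733 (decimal)
Difference: |3594 - 2733| = 861
861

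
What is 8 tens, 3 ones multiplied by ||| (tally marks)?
Convert 8 tens, 3 ones (place-value notation) → 8×10 + 3 = 83 (decimal)
Convert ||| (tally marks) → 3 (decimal)
Compute 83 × 3 = 249
249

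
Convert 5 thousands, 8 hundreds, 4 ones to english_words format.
Convert 5 thousands, 8 hundreds, 4 ones (place-value notation) → 5×1000 + 8×100 + 4 = 5804 (decimal)
Convert 5804 (decimal) → 5804 = 5×1000 + 8×100 + 4 → five thousand eight hundred four (English words)
five thousand eight hundred four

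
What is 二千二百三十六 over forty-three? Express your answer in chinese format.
Convert 二千二百三十六 (Chinese numeral) → 2×1000 + 2×100 + 3×10 + 6 = 2236 (decimal)
Convert forty-three (English words) → 43 (decimal)
Compute 2236 ÷ 43 = 52
Convert 52 (decimal) → 52 = 5×10 + 2 → 五十二 (Chinese numeral)
五十二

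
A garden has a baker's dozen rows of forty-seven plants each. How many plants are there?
Convert forty-seven (English words) → 47 (decimal)
Convert a baker's dozen (colloquial) → 13 (decimal)
Compute 47 × 13 = 611
611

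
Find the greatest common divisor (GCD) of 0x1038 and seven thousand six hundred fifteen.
Convert 0x1038 (hexadecimal) → 1×4096 + 3×16 + 8 = 4152 (decimal)
Convert seven thousand six hundred fifteen (English words) → 7×1000 + 6×100 + 15 = 7615 (decimal)
Compute gcd(4152, 7615) = 1
1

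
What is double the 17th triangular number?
The 17th triangular number = 17×18/2 = 153
Compute 153 × 2 = 306
306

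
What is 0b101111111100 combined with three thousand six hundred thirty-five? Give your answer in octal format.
Convert 0b101111111100 (binary) → 2048 + 512 + 256 + 128 + 64 + 32 + 16 + 8 + 4 = 3068 (decimal)
Convert three thousand six hundred thirty-five (English words) → 3×1000 + 6×100 + 35 = 3635 (decimal)
Compute 3068 + 3635 = 6703
Convert 6703 (decimal) → 6703 = 1×4096 + 5×512 + 5×8 + 7 → 0o15057 (octal)
0o15057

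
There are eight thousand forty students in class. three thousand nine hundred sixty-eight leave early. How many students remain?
Convert eight thousand forty (English words) → 8×1000 + 40 = 8040 (decimal)
Convert three thousand nine hundred sixty-eight (English words) → 3×1000 + 9×100 + 68 = 3968 (decimal)
Compute 8040 - 3968 = 4072
4072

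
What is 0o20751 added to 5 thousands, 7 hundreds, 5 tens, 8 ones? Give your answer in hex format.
Convert 0o20751 (octal) → 2×4096 + 7×64 + 5×8 + 1 = 8681 (decimal)
Convert 5 thousands, 7 hundreds, 5 tens, 8 ones (place-value notation) → 5×1000 + 7×100 + 5×10 + 8 = 5758 (decimal)
Compute 8681 + 5758 = 14439
Convert 14439 (decimal) → 14439 = 3×4096 + 8×256 + 6×16 + 7 → 0x3867 (hexadecimal)
0x3867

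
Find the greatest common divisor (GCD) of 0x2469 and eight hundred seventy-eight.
Convert 0x2469 (hexadecimal) → 2×4096 + 4×256 + 6×16 + 9 = 9321 (decimal)
Convert eight hundred seventy-eight (English words) → 8×100 + 78 = 878 (decimal)
Compute gcd(9321, 878) = 1
1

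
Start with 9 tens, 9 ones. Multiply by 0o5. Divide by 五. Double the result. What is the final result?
Convert 9 tens, 9 ones (place-value notation) → 9×10 + 9 = 99 (decimal)
Start: 99
Convert 0o5 (octal) → 5 (decimal)
99 × 5 = 495
Convert 五 (Chinese numeral) → 5 (decimal)
495 ÷ 5 = 99
99 × 2 = 198
198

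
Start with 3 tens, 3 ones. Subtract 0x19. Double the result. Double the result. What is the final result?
Convert 3 tens, 3 ones (place-value notation) → 3×10 + 3 = 33 (decimal)
Start: 33
Convert 0x19 (hexadecimal) → 1×16 + 9 = 25 (decimal)
33 - 25 = 8
8 × 2 = 16
16 × 2 = 32
32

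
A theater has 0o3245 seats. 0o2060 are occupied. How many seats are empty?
Convert 0o3245 (octal) → 3×512 + 2×64 + 4×8 + 5 = 1701 (decimal)
Convert 0o2060 (octal) → 2×512 + 6×8 = 1072 (decimal)
Compute 1701 - 1072 = 629
629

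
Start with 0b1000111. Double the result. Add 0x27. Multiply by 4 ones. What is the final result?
Convert 0b1000111 (binary) → 64 + 4 + 2 + 1 = 71 (decimal)
Start: 71
71 × 2 = 142
Convert 0x27 (hexadecimal) → 2×16 + 7 = 39 (decimal)
142 + 39 = 181
Convert 4 ones (place-value notation) → 4 (decimal)
181 × 4 = 724
724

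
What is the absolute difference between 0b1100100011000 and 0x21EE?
Convert 0b1100100011000 (binary) → 4096 + 2048 + 256 + 16 + 8 = 6424 (decimal)
Convert 0x21EE (hexadecimal) → 2×4096 + 1×256 + 14×16 + 14 = 8686 (decimal)
Compute |6424 - 8686| = 2262
2262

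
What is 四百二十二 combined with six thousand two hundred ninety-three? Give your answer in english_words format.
Convert 四百二十二 (Chinese numeral) → 4×100 + 2×10 + 2 = 422 (decimal)
Convert six thousand two hundred ninety-three (English words) → 6×1000 + 2×100 + 93 = 6293 (decimal)
Compute 422 + 6293 = 6715
Convert 6715 (decimal) → 6715 = 6×1000 + 7×100 + 15 → six thousand seven hundred fifteen (English words)
six thousand seven hundred fifteen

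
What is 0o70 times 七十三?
Convert 0o70 (octal) → 7×8 = 56 (decimal)
Convert 七十三 (Chinese numeral) → 7×10 + 3 = 73 (decimal)
Compute 56 × 73 = 4088
4088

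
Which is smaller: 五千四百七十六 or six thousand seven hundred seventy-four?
Convert 五千四百七十六 (Chinese numeral) → 5×1000 + 4×100 + 7×10 + 6 = 5476 (decimal)
Convert six thousand seven hundred seventy-four (English words) → 6×1000 + 7×100 + 74 = 6774 (decimal)
Compare 5476 vs 6774: smaller = 5476
5476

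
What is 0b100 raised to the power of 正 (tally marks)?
Convert 0b100 (binary) → 4 (decimal)
Convert 正 (tally marks) → 5 (decimal)
Compute 4 ^ 5 = 1024
1024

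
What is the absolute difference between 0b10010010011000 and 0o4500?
Convert 0b10010010011000 (binary) → 8192 + 1024 + 128 + 16 + 8 = 9368 (decimal)
Convert 0o4500 (octal) → 4×512 + 5×64 = 2368 (decimal)
Compute |9368 - 2368| = 7000
7000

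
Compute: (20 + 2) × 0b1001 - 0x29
Convert 0b1001 (binary) → 8 + 1 = 9 (decimal)
Convert 0x29 (hexadecimal) → 2×16 + 9 = 41 (decimal)
Expression in decimal: (20 + 2) × 9 - 41
Parentheses first: 20 + 2 = 22
Multiply: 22 × 9 = 198
Subtract: 198 - 41 = 157
157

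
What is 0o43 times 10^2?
Convert 0o43 (octal) → 4×8 + 3 = 35 (decimal)
Convert 10^2 (power) → 100 (decimal)
Compute 35 × 100 = 3500
3500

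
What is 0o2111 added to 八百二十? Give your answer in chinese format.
Convert 0o2111 (octal) → 2×512 + 1×64 + 1×8 + 1 = 1097 (decimal)
Convert 八百二十 (Chinese numeral) → 8×100 + 2×10 = 820 (decimal)
Compute 1097 + 820 = 1917
Convert 1917 (decimal) → 1917 = 1×1000 + 9×100 + 1×10 + 7 → 一千九百一十七 (Chinese numeral)
一千九百一十七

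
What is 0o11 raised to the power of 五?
Convert 0o11 (octal) → 1×8 + 1 = 9 (decimal)
Convert 五 (Chinese numeral) → 5 (decimal)
Compute 9 ^ 5 = 59049
59049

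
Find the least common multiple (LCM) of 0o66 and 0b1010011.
Convert 0o66 (octal) → 6×8 + 6 = 54 (decimal)
Convert 0b1010011 (binary) → 64 + 16 + 2 + 1 = 83 (decimal)
Compute lcm(54, 83) = 4482
4482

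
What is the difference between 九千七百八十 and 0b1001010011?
Convert 九千七百八十 (Chinese numeral) → 9×1000 + 7×100 + 8×10 = 9780 (decimal)
Convert 0b1001010011 (binary) → 512 + 64 + 16 + 2 + 1 = 595 (decimal)
Difference: |9780 - 595| = 9185
9185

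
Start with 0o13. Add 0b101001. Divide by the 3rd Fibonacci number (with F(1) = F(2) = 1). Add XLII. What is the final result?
Convert 0o13 (octal) → 1×8 + 3 = 11 (decimal)
Start: 11
Convert 0b101001 (binary) → 32 + 8 + 1 = 41 (decimal)
11 + 41 = 52
Convert the 3rd Fibonacci number (with F(1) = F(2) = 1) (Fibonacci index) → 1, 1, 2 → 2 (decimal)
52 ÷ 2 = 26
Convert XLII (Roman numeral) → 40 + 1 + 1 = 42 (decimal)
26 + 42 = 68
68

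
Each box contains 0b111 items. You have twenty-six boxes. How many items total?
Convert 0b111 (binary) → 4 + 2 + 1 = 7 (decimal)
Convert twenty-six (English words) → 26 (decimal)
Compute 7 × 26 = 182
182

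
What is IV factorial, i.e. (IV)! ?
Convert IV (Roman numeral) → 4 (decimal)
Compute 4! = 24
24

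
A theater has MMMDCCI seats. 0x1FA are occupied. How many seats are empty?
Convert MMMDCCI (Roman numeral) → 1000 + 1000 + 1000 + 500 + 100 + 100 + 1 = 3701 (decimal)
Convert 0x1FA (hexadecimal) → 1×256 + 15×16 + 10 = 506 (decimal)
Compute 3701 - 506 = 3195
3195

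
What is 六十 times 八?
Convert 六十 (Chinese numeral) → 6×10 = 60 (decimal)
Convert 八 (Chinese numeral) → 8 (decimal)
Compute 60 × 8 = 480
480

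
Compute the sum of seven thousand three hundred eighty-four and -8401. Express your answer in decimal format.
Convert seven thousand three hundred eighty-four (English words) → 7×1000 + 3×100 + 84 = 7384 (decimal)
Compute 7384 + -8401 = -1017
-1017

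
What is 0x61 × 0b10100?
Convert 0x61 (hexadecimal) → 6×16 + 1 = 97 (decimal)
Convert 0b10100 (binary) → 16 + 4 = 20 (decimal)
Compute 97 × 20 = 1940
1940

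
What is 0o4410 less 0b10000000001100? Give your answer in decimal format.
Convert 0o4410 (octal) → 4×512 + 4×64 + 1×8 = 2312 (decimal)
Convert 0b10000000001100 (binary) → 8192 + 8 + 4 = 8204 (decimal)
Compute 2312 - 8204 = -5892
-5892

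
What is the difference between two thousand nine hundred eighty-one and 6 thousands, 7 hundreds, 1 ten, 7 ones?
Convert two thousand nine hundred eighty-one (English words) → 2×1000 + 9×100 + 81 = 2981 (decimal)
Convert 6 thousands, 7 hundreds, 1 ten, 7 ones (place-value notation) → 6×1000 + 7×100 + 1×10 + 7 = 6717 (decimal)
Difference: |2981 - 6717| = 3736
3736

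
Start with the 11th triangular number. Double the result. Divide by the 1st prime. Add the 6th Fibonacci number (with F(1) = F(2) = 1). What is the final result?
Convert the 11th triangular number (triangular index) → 11×12/2 = 66 (decimal)
Start: 66
66 × 2 = 132
Convert the 1st prime (prime index) → 2 (decimal)
132 ÷ 2 = 66
Convert the 6th Fibonacci number (with F(1) = F(2) = 1) (Fibonacci index) → 1, 1, 2, 3, 5, 8 → 8 (decimal)
66 + 8 = 74
74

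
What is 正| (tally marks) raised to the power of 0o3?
Convert 正| (tally marks) → 5 + 1 = 6 (decimal)
Convert 0o3 (octal) → 3 (decimal)
Compute 6 ^ 3 = 216
216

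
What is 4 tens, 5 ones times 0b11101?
Convert 4 tens, 5 ones (place-value notation) → 4×10 + 5 = 45 (decimal)
Convert 0b11101 (binary) → 16 + 8 + 4 + 1 = 29 (decimal)
Compute 45 × 29 = 1305
1305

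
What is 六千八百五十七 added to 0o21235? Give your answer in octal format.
Convert 六千八百五十七 (Chinese numeral) → 6×1000 + 8×100 + 5×10 + 7 = 6857 (decimal)
Convert 0o21235 (octal) → 2×4096 + 1×512 + 2×64 + 3×8 + 5 = 8861 (decimal)
Compute 6857 + 8861 = 15718
Convert 15718 (decimal) → 15718 = 3×4096 + 6×512 + 5×64 + 4×8 + 6 → 0o36546 (octal)
0o36546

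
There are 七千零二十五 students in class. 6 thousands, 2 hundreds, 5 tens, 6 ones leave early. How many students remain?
Convert 七千零二十五 (Chinese numeral) → 7×1000 + 2×10 + 5 = 7025 (decimal)
Convert 6 thousands, 2 hundreds, 5 tens, 6 ones (place-value notation) → 6×1000 + 2×100 + 5×10 + 6 = 6256 (decimal)
Compute 7025 - 6256 = 769
769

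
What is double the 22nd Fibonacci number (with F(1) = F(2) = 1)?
The 22nd Fibonacci number (with F(1) = F(2) = 1) = 17711
Compute 17711 × 2 = 35422
35422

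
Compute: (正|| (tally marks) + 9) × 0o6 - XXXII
Convert 正|| (tally marks) → 5 + 2 = 7 (decimal)
Convert 0o6 (octal) → 6 (decimal)
Convert XXXII (Roman numeral) → 10 + 10 + 10 + 1 + 1 = 32 (decimal)
Expression in decimal: (7 + 9) × 6 - 32
Parentheses first: 7 + 9 = 16
Multiply: 16 × 6 = 96
Subtract: 96 - 32 = 64
64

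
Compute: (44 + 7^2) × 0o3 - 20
Convert 7^2 (power) → 49 (decimal)
Convert 0o3 (octal) → 3 (decimal)
Expression in decimal: (44 + 49) × 3 - 20
Parentheses first: 44 + 49 = 93
Multiply: 93 × 3 = 279
Subtract: 279 - 20 = 259
259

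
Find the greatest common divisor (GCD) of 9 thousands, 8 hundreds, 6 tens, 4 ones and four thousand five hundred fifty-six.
Convert 9 thousands, 8 hundreds, 6 tens, 4 ones (place-value notation) → 9×1000 + 8×100 + 6×10 + 4 = 9864 (decimal)
Convert four thousand five hundred fifty-six (English words) → 4×1000 + 5×100 + 56 = 4556 (decimal)
Compute gcd(9864, 4556) = 4
4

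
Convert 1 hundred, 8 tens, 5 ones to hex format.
Convert 1 hundred, 8 tens, 5 ones (place-value notation) → 1×100 + 8×10 + 5 = 185 (decimal)
Convert 185 (decimal) → 185 = 11×16 + 9 → 0xB9 (hexadecimal)
0xB9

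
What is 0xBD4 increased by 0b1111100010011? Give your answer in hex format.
Convert 0xBD4 (hexadecimal) → 11×256 + 13×16 + 4 = 3028 (decimal)
Convert 0b1111100010011 (binary) → 4096 + 2048 + 1024 + 512 + 256 + 16 + 2 + 1 = 7955 (decimal)
Compute 3028 + 7955 = 10983
Convert 10983 (decimal) → 10983 = 2×4096 + 10×256 + 14×16 + 7 → 0x2AE7 (hexadecimal)
0x2AE7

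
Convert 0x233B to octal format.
Convert 0x233B (hexadecimal) → 2×4096 + 3×256 + 3×16 + 11 = 9019 (decimal)
Convert 9019 (decimal) → 9019 = 2×4096 + 1×512 + 4×64 + 7×8 + 3 → 0o21473 (octal)
0o21473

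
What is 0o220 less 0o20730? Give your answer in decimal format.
Convert 0o220 (octal) → 2×64 + 2×8 = 144 (decimal)
Convert 0o20730 (octal) → 2×4096 + 7×64 + 3×8 = 8664 (decimal)
Compute 144 - 8664 = -8520
-8520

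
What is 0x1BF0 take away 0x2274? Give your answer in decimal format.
Convert 0x1BF0 (hexadecimal) → 1×4096 + 11×256 + 15×16 = 7152 (decimal)
Convert 0x2274 (hexadecimal) → 2×4096 + 2×256 + 7×16 + 4 = 8820 (decimal)
Compute 7152 - 8820 = -1668
-1668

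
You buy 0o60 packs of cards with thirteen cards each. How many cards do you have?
Convert thirteen (English words) → 13 (decimal)
Convert 0o60 (octal) → 6×8 = 48 (decimal)
Compute 13 × 48 = 624
624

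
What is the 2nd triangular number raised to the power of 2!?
Convert the 2nd triangular number (triangular index) → 2×3/2 = 3 (decimal)
Convert 2! (factorial) → 2 (decimal)
Compute 3 ^ 2 = 9
9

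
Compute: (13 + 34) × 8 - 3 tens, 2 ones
Convert 3 tens, 2 ones (place-value notation) → 3×10 + 2 = 32 (decimal)
Expression in decimal: (13 + 34) × 8 - 32
Parentheses first: 13 + 34 = 47
Multiply: 47 × 8 = 376
Subtract: 376 - 32 = 344
344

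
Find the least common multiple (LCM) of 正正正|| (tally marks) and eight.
Convert 正正正|| (tally marks) → 5 + 5 + 5 + 2 = 17 (decimal)
Convert eight (English words) → 8 (decimal)
Compute lcm(17, 8) = 136
136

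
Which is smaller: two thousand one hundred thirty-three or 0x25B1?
Convert two thousand one hundred thirty-three (English words) → 2×1000 + 1×100 + 33 = 2133 (decimal)
Convert 0x25B1 (hexadecimal) → 2×4096 + 5×256 + 11×16 + 1 = 9649 (decimal)
Compare 2133 vs 9649: smaller = 2133
2133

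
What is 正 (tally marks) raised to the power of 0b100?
Convert 正 (tally marks) → 5 (decimal)
Convert 0b100 (binary) → 4 (decimal)
Compute 5 ^ 4 = 625
625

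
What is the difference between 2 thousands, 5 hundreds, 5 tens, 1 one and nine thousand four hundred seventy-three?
Convert 2 thousands, 5 hundreds, 5 tens, 1 one (place-value notation) → 2×1000 + 5×100 + 5×10 + 1 = 2551 (decimal)
Convert nine thousand four hundred seventy-three (English words) → 9×1000 + 4×100 + 73 = 9473 (decimal)
Difference: |2551 - 9473| = 6922
6922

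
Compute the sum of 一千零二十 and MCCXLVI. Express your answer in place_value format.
Convert 一千零二十 (Chinese numeral) → 1×1000 + 2×10 = 1020 (decimal)
Convert MCCXLVI (Roman numeral) → 1000 + 100 + 100 + 40 + 5 + 1 = 1246 (decimal)
Compute 1020 + 1246 = 2266
Convert 2266 (decimal) → 2266 = 2×1000 + 2×100 + 6×10 + 6 → 2 thousands, 2 hundreds, 6 tens, 6 ones (place-value notation)
2 thousands, 2 hundreds, 6 tens, 6 ones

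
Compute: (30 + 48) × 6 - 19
Parentheses first: 30 + 48 = 78
Multiply: 78 × 6 = 468
Subtract: 468 - 19 = 449
449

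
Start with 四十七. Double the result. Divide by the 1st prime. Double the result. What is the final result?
Convert 四十七 (Chinese numeral) → 4×10 + 7 = 47 (decimal)
Start: 47
47 × 2 = 94
Convert the 1st prime (prime index) → 2 (decimal)
94 ÷ 2 = 47
47 × 2 = 94
94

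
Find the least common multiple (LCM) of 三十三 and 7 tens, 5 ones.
Convert 三十三 (Chinese numeral) → 3×10 + 3 = 33 (decimal)
Convert 7 tens, 5 ones (place-value notation) → 7×10 + 5 = 75 (decimal)
Compute lcm(33, 75) = 825
825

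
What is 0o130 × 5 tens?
Convert 0o130 (octal) → 1×64 + 3×8 = 88 (decimal)
Convert 5 tens (place-value notation) → 5×10 = 50 (decimal)
Compute 88 × 50 = 4400
4400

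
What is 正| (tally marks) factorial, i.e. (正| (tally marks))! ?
Convert 正| (tally marks) → 5 + 1 = 6 (decimal)
Compute 6! = 720
720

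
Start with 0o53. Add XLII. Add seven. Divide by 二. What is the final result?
Convert 0o53 (octal) → 5×8 + 3 = 43 (decimal)
Start: 43
Convert XLII (Roman numeral) → 40 + 1 + 1 = 42 (decimal)
43 + 42 = 85
Convert seven (English words) → 7 (decimal)
85 + 7 = 92
Convert 二 (Chinese numeral) → 2 (decimal)
92 ÷ 2 = 46
46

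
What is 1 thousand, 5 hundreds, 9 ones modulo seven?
Convert 1 thousand, 5 hundreds, 9 ones (place-value notation) → 1×1000 + 5×100 + 9 = 1509 (decimal)
Convert seven (English words) → 7 (decimal)
Compute 1509 mod 7 = 4
4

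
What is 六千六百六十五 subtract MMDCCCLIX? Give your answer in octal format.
Convert 六千六百六十五 (Chinese numeral) → 6×1000 + 6×100 + 6×10 + 5 = 6665 (decimal)
Convert MMDCCCLIX (Roman numeral) → 1000 + 1000 + 500 + 100 + 100 + 100 + 50 + 9 = 2859 (decimal)
Compute 6665 - 2859 = 3806
Convert 3806 (decimal) → 3806 = 7×512 + 3×64 + 3×8 + 6 → 0o7336 (octal)
0o7336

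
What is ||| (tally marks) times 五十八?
Convert ||| (tally marks) → 3 (decimal)
Convert 五十八 (Chinese numeral) → 5×10 + 8 = 58 (decimal)
Compute 3 × 58 = 174
174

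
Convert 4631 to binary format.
Convert 4631 (decimal) → 4631 = 4096 + 512 + 16 + 4 + 2 + 1 → 0b1001000010111 (binary)
0b1001000010111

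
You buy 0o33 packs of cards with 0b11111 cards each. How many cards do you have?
Convert 0b11111 (binary) → 16 + 8 + 4 + 2 + 1 = 31 (decimal)
Convert 0o33 (octal) → 3×8 + 3 = 27 (decimal)
Compute 31 × 27 = 837
837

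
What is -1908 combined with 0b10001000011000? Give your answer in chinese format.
Convert 0b10001000011000 (binary) → 8192 + 512 + 16 + 8 = 8728 (decimal)
Compute -1908 + 8728 = 6820
Convert 6820 (decimal) → 6820 = 6×1000 + 8×100 + 2×10 → 六千八百二十 (Chinese numeral)
六千八百二十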